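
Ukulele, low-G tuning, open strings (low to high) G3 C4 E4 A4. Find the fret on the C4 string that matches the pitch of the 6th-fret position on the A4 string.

15

A4 at fret 6 is A4 + 6 semitones = D♯5.
The open C4 string is 9 semitones below the open A4, so the same pitch on the C4 string lies at fret 6 + 9 = 15.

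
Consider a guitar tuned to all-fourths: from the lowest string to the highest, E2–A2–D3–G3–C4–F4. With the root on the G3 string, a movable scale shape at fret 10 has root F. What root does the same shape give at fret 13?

G#

Moving from fret 10 to fret 13 shifts the root by 3 semitones.
F up 3 semitones is G#.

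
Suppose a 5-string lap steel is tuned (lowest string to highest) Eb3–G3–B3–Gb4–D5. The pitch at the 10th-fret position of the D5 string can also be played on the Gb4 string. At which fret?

18

Fret 10 on D5 is MIDI 74 + 10 = 84 (C6). On the Gb4 string (open MIDI 66), that pitch is 84 − 66 = fret 18.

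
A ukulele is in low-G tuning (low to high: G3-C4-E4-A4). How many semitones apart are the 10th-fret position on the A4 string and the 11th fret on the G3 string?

13 semitones

A4 at fret 10 → G5 (MIDI 79); G3 at fret 11 → F#4 (MIDI 66).
79 − 66 = 13, so the two pitches are 13 semitones apart, with G5 the higher.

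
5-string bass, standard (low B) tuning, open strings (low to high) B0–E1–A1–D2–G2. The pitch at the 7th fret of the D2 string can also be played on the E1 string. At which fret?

D2 at fret 7 is D2 + 7 semitones = A2.
The open E1 string is 10 semitones below the open D2, so the same pitch on the E1 string lies at fret 7 + 10 = 17.

17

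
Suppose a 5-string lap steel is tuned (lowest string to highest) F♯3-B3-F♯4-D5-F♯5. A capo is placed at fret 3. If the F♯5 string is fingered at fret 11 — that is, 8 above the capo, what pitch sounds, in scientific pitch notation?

The capo raises the open F♯5 by 3 semitones to A5; fretting 8 more gives F♯5 + 3 + 8 = F♯5 + 11 semitones = F6.

F6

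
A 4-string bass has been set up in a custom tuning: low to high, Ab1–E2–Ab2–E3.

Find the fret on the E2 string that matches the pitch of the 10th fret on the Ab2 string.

Fret 10 on Ab2 is MIDI 44 + 10 = 54 (Gb3). On the E2 string (open MIDI 40), that pitch is 54 − 40 = fret 14.

14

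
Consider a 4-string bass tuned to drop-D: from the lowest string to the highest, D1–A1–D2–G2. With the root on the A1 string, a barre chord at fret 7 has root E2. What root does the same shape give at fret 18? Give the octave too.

Moving from fret 7 to fret 18 shifts the root by 11 semitones.
E2 up 11 semitones is D#3.

D#3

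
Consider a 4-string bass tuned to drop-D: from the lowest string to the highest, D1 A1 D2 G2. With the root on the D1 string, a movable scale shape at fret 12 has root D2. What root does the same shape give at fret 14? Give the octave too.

Moving from fret 12 to fret 14 shifts the root by 2 semitones.
D2 up 2 semitones is E2.

E2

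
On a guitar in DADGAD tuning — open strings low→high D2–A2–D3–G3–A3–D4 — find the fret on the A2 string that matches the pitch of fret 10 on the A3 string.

22

Fret 10 on A3 is MIDI 57 + 10 = 67 (G4). On the A2 string (open MIDI 45), that pitch is 67 − 45 = fret 22.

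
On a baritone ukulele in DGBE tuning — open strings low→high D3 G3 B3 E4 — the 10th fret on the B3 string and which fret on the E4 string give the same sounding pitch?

Fret 10 on B3 is MIDI 59 + 10 = 69 (A4). On the E4 string (open MIDI 64), that pitch is 69 − 64 = fret 5.

5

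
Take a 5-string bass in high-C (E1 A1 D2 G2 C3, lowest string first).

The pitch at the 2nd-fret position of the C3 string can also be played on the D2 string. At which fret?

C3 at fret 2 is C3 + 2 semitones = D3.
The open D2 string is 10 semitones below the open C3, so the same pitch on the D2 string lies at fret 2 + 10 = 12.

12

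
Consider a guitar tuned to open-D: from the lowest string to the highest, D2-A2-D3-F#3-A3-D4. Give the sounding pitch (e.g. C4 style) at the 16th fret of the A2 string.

C#4

Each fret is one semitone, so A2 + 16 = C#4.
(Equivalently spelled Db4.)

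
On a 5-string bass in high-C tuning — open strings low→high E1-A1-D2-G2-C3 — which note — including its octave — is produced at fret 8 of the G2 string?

D♯3

The open G2 string plus 8 semitones: G–G#–A–A#–B–C–C#–D–D#.
The walk passes from B into C once, so the octave number goes from 2 to 3.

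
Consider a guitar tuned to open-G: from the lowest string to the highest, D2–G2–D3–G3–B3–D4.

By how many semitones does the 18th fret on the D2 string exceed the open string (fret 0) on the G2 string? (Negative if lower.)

13 semitones

D2 at fret 18 → G♯3 (MIDI 56); G2 at fret 0 → G2 (MIDI 43).
56 − 43 = 13, so the two pitches are 13 semitones apart.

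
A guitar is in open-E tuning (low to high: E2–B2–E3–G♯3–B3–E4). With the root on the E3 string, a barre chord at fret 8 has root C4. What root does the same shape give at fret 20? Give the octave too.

C5

Moving from fret 8 to fret 20 shifts the root by 12 semitones.
C4 up 12 semitones is C5.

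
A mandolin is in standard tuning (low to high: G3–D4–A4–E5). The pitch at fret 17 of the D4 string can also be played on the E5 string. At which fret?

3

D4 at fret 17 is D4 + 17 semitones = G5.
The open E5 string is 14 semitones above the open D4, so the same pitch on the E5 string lies at fret 17 − 14 = 3.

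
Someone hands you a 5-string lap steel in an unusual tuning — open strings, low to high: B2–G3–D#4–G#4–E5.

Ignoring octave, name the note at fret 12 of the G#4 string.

G#

The open G#4 string plus 12 semitones: G#–A–A#–B–…–F#–G–G#.
(Equivalently spelled Ab.)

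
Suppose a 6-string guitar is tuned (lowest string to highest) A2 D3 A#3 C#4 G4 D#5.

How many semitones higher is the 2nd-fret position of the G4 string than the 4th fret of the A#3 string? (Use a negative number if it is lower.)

7 semitones

G4 at fret 2 → A4 (MIDI 69); A#3 at fret 4 → D4 (MIDI 62).
69 − 62 = 7, so the two pitches are 7 semitones apart.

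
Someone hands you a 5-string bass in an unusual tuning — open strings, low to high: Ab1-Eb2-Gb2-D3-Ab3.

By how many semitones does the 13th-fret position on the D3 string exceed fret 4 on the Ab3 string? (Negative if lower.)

D3 at fret 13 → Eb4 (MIDI 63); Ab3 at fret 4 → C4 (MIDI 60).
63 − 60 = 3, so the two pitches are 3 semitones apart.

3 semitones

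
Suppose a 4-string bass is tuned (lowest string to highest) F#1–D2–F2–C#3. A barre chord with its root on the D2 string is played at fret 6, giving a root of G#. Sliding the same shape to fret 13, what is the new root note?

Moving from fret 6 to fret 13 shifts the root by 7 semitones.
G# up 7 semitones is D#.

D#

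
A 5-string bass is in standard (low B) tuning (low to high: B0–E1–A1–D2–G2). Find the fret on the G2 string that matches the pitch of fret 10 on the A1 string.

0

Fret 10 on A1 is MIDI 33 + 10 = 43 (G2). On the G2 string (open MIDI 43), that pitch is 43 − 43 = fret 0.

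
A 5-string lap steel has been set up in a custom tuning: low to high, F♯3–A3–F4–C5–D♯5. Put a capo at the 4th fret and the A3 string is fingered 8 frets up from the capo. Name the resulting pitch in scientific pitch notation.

A4

The capo raises the open A3 by 4 semitones to C♯4; fretting 8 more gives A3 + 4 + 8 = A3 + 12 semitones = A4.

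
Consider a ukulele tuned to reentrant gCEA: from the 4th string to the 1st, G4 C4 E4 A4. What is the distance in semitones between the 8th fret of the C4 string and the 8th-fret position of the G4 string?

C4 at fret 8 → G#4 (MIDI 68); G4 at fret 8 → D#5 (MIDI 75).
68 − 75 = -7, so the two pitches are 7 semitones apart, with D#5 the higher.

7 semitones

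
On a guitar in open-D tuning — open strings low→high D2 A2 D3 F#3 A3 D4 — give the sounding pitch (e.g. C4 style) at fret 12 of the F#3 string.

F#4

Each fret is one semitone, so F#3 + 12 = F#4.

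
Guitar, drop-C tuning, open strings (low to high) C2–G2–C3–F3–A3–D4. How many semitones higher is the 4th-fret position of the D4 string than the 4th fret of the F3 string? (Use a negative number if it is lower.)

D4 at fret 4 → F#4 (MIDI 66); F3 at fret 4 → A3 (MIDI 57).
66 − 57 = 9, so the two pitches are 9 semitones apart.

9 semitones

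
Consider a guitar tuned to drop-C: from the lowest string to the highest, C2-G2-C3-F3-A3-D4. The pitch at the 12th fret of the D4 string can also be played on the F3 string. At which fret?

21

D4 at fret 12 is D4 + 12 semitones = D5.
The open F3 string is 9 semitones below the open D4, so the same pitch on the F3 string lies at fret 12 + 9 = 21.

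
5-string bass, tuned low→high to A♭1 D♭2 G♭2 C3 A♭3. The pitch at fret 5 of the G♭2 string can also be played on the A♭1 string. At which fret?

Fret 5 on G♭2 is MIDI 42 + 5 = 47 (B2). On the A♭1 string (open MIDI 32), that pitch is 47 − 32 = fret 15.

15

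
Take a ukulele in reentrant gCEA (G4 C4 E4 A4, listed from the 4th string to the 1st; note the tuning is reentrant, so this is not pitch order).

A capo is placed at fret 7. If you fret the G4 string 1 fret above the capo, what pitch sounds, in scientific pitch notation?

The capo raises the open G4 by 7 semitones to D5; fretting 1 more gives G4 + 7 + 1 = G4 + 8 semitones = D♯5.
(Also written E♭.)

D♯5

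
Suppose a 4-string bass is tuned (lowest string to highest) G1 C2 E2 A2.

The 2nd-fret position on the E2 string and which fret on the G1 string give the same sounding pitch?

Fret 2 on E2 is MIDI 40 + 2 = 42 (Gb2). On the G1 string (open MIDI 31), that pitch is 42 − 31 = fret 11.

11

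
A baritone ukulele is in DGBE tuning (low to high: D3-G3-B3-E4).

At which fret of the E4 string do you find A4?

5

A4 is 5 semitones above the open E4 (E–F–F#–G–G#–A), so it sits at fret 5.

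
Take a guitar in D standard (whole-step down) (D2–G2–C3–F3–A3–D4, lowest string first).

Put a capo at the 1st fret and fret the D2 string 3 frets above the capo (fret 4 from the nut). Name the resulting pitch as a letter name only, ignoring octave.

The capo raises the open D2 by 1 semitone to D#2; fretting 3 more gives D2 + 1 + 3 = D2 + 4 semitones, landing on F#.
(Also written Gb.)

F#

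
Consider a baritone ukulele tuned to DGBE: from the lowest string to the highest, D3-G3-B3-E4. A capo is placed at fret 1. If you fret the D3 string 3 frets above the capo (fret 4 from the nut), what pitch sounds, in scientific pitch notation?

F#3

The capo raises the open D3 by 1 semitone to D#3; fretting 3 more gives D3 + 1 + 3 = D3 + 4 semitones = F#3.
(Also written Gb.)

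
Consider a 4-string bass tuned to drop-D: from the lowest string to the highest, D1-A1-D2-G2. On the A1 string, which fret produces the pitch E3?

19

E3 is 19 semitones above the open A1 (A–A#–B–C–…–D–D#–E), so it sits at fret 19.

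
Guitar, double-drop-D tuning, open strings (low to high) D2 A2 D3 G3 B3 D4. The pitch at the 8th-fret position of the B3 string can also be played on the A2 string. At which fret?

22

B3 at fret 8 is B3 + 8 semitones = G4.
The open A2 string is 14 semitones below the open B3, so the same pitch on the A2 string lies at fret 8 + 14 = 22.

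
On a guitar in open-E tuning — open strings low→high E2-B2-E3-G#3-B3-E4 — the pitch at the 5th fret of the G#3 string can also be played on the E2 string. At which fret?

21

G#3 at fret 5 is G#3 + 5 semitones = C#4.
The open E2 string is 16 semitones below the open G#3, so the same pitch on the E2 string lies at fret 5 + 16 = 21.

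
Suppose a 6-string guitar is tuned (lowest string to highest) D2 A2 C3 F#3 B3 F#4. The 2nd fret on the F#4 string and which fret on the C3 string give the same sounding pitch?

Fret 2 on F#4 is MIDI 66 + 2 = 68 (G#4). On the C3 string (open MIDI 48), that pitch is 68 − 48 = fret 20.

20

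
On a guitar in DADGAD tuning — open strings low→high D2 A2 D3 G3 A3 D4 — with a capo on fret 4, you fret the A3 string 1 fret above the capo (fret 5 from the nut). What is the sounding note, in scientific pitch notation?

D4

The capo raises the open A3 by 4 semitones to C#4; fretting 1 more gives A3 + 4 + 1 = A3 + 5 semitones = D4.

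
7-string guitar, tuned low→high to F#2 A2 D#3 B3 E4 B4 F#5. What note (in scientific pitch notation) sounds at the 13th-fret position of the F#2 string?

F#2 is MIDI 42. Adding 13 gives 55, which is G3.

G3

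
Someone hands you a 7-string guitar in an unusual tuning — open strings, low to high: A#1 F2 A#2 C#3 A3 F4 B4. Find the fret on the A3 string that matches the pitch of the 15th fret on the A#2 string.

4

A#2 at fret 15 is A#2 + 15 semitones = C#4.
The open A3 string is 11 semitones above the open A#2, so the same pitch on the A3 string lies at fret 15 − 11 = 4.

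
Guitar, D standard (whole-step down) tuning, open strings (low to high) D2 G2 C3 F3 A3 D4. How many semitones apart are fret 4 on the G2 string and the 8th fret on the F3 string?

G2 at fret 4 → B2 (MIDI 47); F3 at fret 8 → C#4 (MIDI 61).
47 − 61 = -14, so the two pitches are 14 semitones apart, with C#4 the higher.

14 semitones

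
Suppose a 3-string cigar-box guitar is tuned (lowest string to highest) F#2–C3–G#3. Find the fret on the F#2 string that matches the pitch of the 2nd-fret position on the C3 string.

8

C3 at fret 2 is C3 + 2 semitones = D3.
The open F#2 string is 6 semitones below the open C3, so the same pitch on the F#2 string lies at fret 2 + 6 = 8.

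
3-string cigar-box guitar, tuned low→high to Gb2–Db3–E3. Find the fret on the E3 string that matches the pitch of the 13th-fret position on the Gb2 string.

3

Fret 13 on Gb2 is MIDI 42 + 13 = 55 (G3). On the E3 string (open MIDI 52), that pitch is 55 − 52 = fret 3.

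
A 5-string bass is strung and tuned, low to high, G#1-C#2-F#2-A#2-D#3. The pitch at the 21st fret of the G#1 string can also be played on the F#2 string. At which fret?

G#1 at fret 21 is G#1 + 21 semitones = F3.
The open F#2 string is 10 semitones above the open G#1, so the same pitch on the F#2 string lies at fret 21 − 10 = 11.

11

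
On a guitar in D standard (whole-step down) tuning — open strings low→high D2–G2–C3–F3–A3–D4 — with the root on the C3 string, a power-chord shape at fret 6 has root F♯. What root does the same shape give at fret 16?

E

Moving from fret 6 to fret 16 shifts the root by 10 semitones.
F♯ up 10 semitones is E.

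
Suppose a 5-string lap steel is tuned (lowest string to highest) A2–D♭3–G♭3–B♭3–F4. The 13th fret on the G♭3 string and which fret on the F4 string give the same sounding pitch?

2

Fret 13 on G♭3 is MIDI 54 + 13 = 67 (G4). On the F4 string (open MIDI 65), that pitch is 67 − 65 = fret 2.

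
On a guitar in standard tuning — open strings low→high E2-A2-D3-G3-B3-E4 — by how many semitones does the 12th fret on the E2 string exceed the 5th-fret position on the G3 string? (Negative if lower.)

-8 semitones

E2 at fret 12 → E3 (MIDI 52); G3 at fret 5 → C4 (MIDI 60).
52 − 60 = -8, so the two pitches are 8 semitones apart.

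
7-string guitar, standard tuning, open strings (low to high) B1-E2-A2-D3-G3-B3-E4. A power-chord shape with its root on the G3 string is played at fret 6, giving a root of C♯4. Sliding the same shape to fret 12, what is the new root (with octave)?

Moving from fret 6 to fret 12 shifts the root by 6 semitones.
C♯4 up 6 semitones is G4.

G4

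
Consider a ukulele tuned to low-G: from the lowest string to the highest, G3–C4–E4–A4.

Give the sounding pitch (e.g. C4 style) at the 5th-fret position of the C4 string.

F4

Each fret is one semitone, so C4 + 5 = F4.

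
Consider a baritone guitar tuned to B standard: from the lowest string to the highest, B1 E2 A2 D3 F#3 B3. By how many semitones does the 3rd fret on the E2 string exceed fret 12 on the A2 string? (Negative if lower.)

-14 semitones

E2 at fret 3 → G2 (MIDI 43); A2 at fret 12 → A3 (MIDI 57).
43 − 57 = -14, so the two pitches are 14 semitones apart.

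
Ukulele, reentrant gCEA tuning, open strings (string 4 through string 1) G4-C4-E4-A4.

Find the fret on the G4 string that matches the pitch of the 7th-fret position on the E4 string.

4

Fret 7 on E4 is MIDI 64 + 7 = 71 (B4). On the G4 string (open MIDI 67), that pitch is 71 − 67 = fret 4.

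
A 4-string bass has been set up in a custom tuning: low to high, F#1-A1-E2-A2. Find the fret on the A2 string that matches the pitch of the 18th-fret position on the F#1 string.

F#1 at fret 18 is F#1 + 18 semitones = C3.
The open A2 string is 15 semitones above the open F#1, so the same pitch on the A2 string lies at fret 18 − 15 = 3.

3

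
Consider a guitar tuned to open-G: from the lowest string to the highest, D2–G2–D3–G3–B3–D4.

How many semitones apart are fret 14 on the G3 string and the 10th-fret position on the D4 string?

G3 at fret 14 → A4 (MIDI 69); D4 at fret 10 → C5 (MIDI 72).
69 − 72 = -3, so the two pitches are 3 semitones apart, with C5 the higher.

3 semitones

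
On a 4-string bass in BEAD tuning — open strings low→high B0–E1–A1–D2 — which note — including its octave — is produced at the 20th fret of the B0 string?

B0 is MIDI 23. Adding 20 gives 43, which is G2.

G2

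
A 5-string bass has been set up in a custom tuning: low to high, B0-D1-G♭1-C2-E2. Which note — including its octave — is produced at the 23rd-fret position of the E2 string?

Each fret is one semitone, so E2 + 23 = E♭4.
(Equivalently spelled D♯4.)

E♭4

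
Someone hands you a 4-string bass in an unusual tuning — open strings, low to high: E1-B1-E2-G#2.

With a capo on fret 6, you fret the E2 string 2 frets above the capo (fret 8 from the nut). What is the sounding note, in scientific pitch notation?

C3

The capo raises the open E2 by 6 semitones to A#2; fretting 2 more gives E2 + 6 + 2 = E2 + 8 semitones = C3.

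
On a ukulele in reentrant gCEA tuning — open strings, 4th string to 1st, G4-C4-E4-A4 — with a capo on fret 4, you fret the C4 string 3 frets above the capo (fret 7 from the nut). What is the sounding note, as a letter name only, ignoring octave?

G

The capo raises the open C4 by 4 semitones to E4; fretting 3 more gives C4 + 4 + 3 = C4 + 7 semitones, landing on G.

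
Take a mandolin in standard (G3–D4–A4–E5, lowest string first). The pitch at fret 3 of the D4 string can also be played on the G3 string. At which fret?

D4 at fret 3 is D4 + 3 semitones = F4.
The open G3 string is 7 semitones below the open D4, so the same pitch on the G3 string lies at fret 3 + 7 = 10.

10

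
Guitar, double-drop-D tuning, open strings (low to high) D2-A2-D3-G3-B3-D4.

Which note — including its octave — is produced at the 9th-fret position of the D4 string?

The open D4 string plus 9 semitones: D–D#–E–F–F#–G–G#–A–A#–B.
No B→C boundary is crossed, so the octave stays at 4.

B4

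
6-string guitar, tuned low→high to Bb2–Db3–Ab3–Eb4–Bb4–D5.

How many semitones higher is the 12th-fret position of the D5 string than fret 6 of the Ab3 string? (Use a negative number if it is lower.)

24 semitones

D5 at fret 12 → D6 (MIDI 86); Ab3 at fret 6 → D4 (MIDI 62).
86 − 62 = 24, so the two pitches are 24 semitones apart.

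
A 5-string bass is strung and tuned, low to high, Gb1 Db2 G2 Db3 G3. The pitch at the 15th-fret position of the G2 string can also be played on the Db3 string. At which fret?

G2 at fret 15 is G2 + 15 semitones = Bb3.
The open Db3 string is 6 semitones above the open G2, so the same pitch on the Db3 string lies at fret 15 − 6 = 9.

9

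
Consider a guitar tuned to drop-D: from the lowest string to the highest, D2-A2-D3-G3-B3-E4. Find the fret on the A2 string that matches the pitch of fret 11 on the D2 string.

4

Fret 11 on D2 is MIDI 38 + 11 = 49 (C♯3). On the A2 string (open MIDI 45), that pitch is 49 − 45 = fret 4.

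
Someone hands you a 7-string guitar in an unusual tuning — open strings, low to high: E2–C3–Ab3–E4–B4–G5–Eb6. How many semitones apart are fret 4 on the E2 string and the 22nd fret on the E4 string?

E2 at fret 4 → Ab2 (MIDI 44); E4 at fret 22 → D6 (MIDI 86).
44 − 86 = -42, so the two pitches are 42 semitones apart, with D6 the higher.

42 semitones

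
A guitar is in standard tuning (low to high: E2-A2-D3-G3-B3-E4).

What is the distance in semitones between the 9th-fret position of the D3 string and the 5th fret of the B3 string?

D3 at fret 9 → B3 (MIDI 59); B3 at fret 5 → E4 (MIDI 64).
59 − 64 = -5, so the two pitches are 5 semitones apart, with E4 the higher.

5 semitones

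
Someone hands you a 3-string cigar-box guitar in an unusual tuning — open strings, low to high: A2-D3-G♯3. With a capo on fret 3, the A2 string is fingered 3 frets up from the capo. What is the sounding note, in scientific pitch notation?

D♯3

The capo raises the open A2 by 3 semitones to C3; fretting 3 more gives A2 + 3 + 3 = A2 + 6 semitones = D♯3.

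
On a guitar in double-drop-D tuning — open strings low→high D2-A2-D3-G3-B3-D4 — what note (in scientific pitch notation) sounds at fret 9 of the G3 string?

E4

The open G3 string plus 9 semitones: G–G#–A–A#–B–C–C#–D–D#–E.
The walk passes from B into C once, so the octave number goes from 3 to 4.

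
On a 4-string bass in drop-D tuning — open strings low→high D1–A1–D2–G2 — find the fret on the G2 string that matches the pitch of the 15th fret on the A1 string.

5

A1 at fret 15 is A1 + 15 semitones = C3.
The open G2 string is 10 semitones above the open A1, so the same pitch on the G2 string lies at fret 15 − 10 = 5.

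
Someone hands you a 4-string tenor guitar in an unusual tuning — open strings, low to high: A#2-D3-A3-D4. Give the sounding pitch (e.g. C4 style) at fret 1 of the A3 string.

A#3

Each fret is one semitone, so A3 + 1 = A#3.
(Equivalently spelled Bb3.)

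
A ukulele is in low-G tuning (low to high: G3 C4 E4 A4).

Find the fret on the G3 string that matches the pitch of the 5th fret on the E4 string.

E4 at fret 5 is E4 + 5 semitones = A4.
The open G3 string is 9 semitones below the open E4, so the same pitch on the G3 string lies at fret 5 + 9 = 14.

14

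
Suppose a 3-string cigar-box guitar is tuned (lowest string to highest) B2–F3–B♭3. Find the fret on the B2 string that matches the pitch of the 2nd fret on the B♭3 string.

Fret 2 on B♭3 is MIDI 58 + 2 = 60 (C4). On the B2 string (open MIDI 47), that pitch is 60 − 47 = fret 13.

13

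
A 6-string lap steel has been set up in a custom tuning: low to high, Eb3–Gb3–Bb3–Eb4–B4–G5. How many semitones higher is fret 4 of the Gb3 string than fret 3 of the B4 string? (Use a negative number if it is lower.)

-16 semitones

Gb3 at fret 4 → Bb3 (MIDI 58); B4 at fret 3 → D5 (MIDI 74).
58 − 74 = -16, so the two pitches are 16 semitones apart.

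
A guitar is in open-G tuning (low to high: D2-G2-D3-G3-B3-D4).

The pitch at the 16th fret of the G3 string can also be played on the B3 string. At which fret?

12

Fret 16 on G3 is MIDI 55 + 16 = 71 (B4). On the B3 string (open MIDI 59), that pitch is 71 − 59 = fret 12.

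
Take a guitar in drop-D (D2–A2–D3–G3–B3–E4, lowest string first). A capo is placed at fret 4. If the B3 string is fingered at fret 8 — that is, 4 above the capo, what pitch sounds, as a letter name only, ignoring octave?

The capo raises the open B3 by 4 semitones to D♯4; fretting 4 more gives B3 + 4 + 4 = B3 + 8 semitones, landing on G.

G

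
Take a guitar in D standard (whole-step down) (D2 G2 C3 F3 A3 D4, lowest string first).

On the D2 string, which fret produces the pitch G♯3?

G♯3 is 18 semitones above the open D2 (D–D#–E–F–…–F#–G–G#), so it sits at fret 18.

18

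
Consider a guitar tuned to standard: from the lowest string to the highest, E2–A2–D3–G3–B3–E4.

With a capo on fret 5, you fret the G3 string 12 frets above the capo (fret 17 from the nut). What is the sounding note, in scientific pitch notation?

The capo raises the open G3 by 5 semitones to C4; fretting 12 more gives G3 + 5 + 12 = G3 + 17 semitones = C5.

C5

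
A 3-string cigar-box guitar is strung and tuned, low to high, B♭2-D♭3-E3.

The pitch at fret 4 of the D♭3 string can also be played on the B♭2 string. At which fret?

D♭3 at fret 4 is D♭3 + 4 semitones = F3.
The open B♭2 string is 3 semitones below the open D♭3, so the same pitch on the B♭2 string lies at fret 4 + 3 = 7.

7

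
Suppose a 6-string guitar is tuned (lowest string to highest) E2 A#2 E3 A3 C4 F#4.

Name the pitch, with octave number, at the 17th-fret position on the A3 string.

D5

The open A3 string plus 17 semitones: A–A#–B–C–…–C–C#–D.
The walk passes from B into C 2 times, so the octave number goes from 3 to 5.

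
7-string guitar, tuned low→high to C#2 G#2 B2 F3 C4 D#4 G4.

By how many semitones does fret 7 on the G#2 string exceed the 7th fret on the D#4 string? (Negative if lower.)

-19 semitones

G#2 at fret 7 → D#3 (MIDI 51); D#4 at fret 7 → A#4 (MIDI 70).
51 − 70 = -19, so the two pitches are 19 semitones apart.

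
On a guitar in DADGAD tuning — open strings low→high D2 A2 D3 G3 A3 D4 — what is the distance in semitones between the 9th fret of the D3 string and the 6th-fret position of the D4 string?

9 semitones

D3 at fret 9 → B3 (MIDI 59); D4 at fret 6 → G#4 (MIDI 68).
59 − 68 = -9, so the two pitches are 9 semitones apart, with G#4 the higher.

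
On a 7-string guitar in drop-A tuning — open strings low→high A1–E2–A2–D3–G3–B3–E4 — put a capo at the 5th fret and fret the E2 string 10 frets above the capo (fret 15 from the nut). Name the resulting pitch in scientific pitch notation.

G3

The capo raises the open E2 by 5 semitones to A2; fretting 10 more gives E2 + 5 + 10 = E2 + 15 semitones = G3.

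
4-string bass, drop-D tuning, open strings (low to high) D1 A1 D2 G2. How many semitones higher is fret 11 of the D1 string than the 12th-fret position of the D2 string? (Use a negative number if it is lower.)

D1 at fret 11 → C#2 (MIDI 37); D2 at fret 12 → D3 (MIDI 50).
37 − 50 = -13, so the two pitches are 13 semitones apart.

-13 semitones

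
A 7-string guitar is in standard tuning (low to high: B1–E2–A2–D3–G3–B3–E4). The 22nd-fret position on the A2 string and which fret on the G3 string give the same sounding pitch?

A2 at fret 22 is A2 + 22 semitones = G4.
The open G3 string is 10 semitones above the open A2, so the same pitch on the G3 string lies at fret 22 − 10 = 12.

12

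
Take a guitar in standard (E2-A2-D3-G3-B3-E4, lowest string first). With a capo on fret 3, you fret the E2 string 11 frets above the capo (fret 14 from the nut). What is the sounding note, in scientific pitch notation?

F#3

The capo raises the open E2 by 3 semitones to G2; fretting 11 more gives E2 + 3 + 11 = E2 + 14 semitones = F#3.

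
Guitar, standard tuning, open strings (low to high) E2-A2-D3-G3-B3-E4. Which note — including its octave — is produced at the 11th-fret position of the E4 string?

D#5

Each fret is one semitone, so E4 + 11 = D#5.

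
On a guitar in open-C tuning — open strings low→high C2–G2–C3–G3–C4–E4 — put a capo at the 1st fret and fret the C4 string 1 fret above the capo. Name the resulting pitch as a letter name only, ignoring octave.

The capo raises the open C4 by 1 semitone to C#4; fretting 1 more gives C4 + 1 + 1 = C4 + 2 semitones, landing on D.

D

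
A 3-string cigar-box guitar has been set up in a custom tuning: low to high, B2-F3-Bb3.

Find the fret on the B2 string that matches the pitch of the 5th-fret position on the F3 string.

F3 at fret 5 is F3 + 5 semitones = Bb3.
The open B2 string is 6 semitones below the open F3, so the same pitch on the B2 string lies at fret 5 + 6 = 11.

11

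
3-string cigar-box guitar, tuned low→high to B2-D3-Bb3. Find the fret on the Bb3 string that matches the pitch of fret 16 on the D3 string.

8

D3 at fret 16 is D3 + 16 semitones = Gb4.
The open Bb3 string is 8 semitones above the open D3, so the same pitch on the Bb3 string lies at fret 16 − 8 = 8.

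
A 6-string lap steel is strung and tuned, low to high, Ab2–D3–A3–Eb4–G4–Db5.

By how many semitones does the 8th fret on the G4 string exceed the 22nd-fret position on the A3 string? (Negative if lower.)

-4 semitones

G4 at fret 8 → Eb5 (MIDI 75); A3 at fret 22 → G5 (MIDI 79).
75 − 79 = -4, so the two pitches are 4 semitones apart.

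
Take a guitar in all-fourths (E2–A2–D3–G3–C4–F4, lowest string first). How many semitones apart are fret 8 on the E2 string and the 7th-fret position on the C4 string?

19 semitones

E2 at fret 8 → C3 (MIDI 48); C4 at fret 7 → G4 (MIDI 67).
48 − 67 = -19, so the two pitches are 19 semitones apart, with G4 the higher.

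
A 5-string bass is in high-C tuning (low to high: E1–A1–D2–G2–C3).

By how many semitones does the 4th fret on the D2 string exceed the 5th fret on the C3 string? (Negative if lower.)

D2 at fret 4 → F♯2 (MIDI 42); C3 at fret 5 → F3 (MIDI 53).
42 − 53 = -11, so the two pitches are 11 semitones apart.

-11 semitones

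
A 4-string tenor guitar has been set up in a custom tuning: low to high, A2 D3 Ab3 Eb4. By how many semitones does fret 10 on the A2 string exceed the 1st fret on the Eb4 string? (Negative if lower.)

-9 semitones

A2 at fret 10 → G3 (MIDI 55); Eb4 at fret 1 → E4 (MIDI 64).
55 − 64 = -9, so the two pitches are 9 semitones apart.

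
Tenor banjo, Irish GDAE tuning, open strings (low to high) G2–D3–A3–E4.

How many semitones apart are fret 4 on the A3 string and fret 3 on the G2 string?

15 semitones

A3 at fret 4 → C#4 (MIDI 61); G2 at fret 3 → A#2 (MIDI 46).
61 − 46 = 15, so the two pitches are 15 semitones apart, with C#4 the higher.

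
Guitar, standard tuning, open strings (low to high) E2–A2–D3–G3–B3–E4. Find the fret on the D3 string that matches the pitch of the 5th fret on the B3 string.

14

Fret 5 on B3 is MIDI 59 + 5 = 64 (E4). On the D3 string (open MIDI 50), that pitch is 64 − 50 = fret 14.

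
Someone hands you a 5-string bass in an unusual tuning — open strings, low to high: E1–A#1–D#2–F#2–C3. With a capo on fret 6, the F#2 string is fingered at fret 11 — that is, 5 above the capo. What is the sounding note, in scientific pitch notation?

The capo raises the open F#2 by 6 semitones to C3; fretting 5 more gives F#2 + 6 + 5 = F#2 + 11 semitones = F3.

F3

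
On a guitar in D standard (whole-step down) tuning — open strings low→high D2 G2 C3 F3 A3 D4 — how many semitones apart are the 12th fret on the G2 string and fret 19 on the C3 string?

G2 at fret 12 → G3 (MIDI 55); C3 at fret 19 → G4 (MIDI 67).
55 − 67 = -12, so the two pitches are 12 semitones apart, with G4 the higher.

12 semitones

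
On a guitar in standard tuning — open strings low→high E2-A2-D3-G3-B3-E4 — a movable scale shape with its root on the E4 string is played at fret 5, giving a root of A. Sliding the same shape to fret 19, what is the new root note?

B

Moving from fret 5 to fret 19 shifts the root by 14 semitones.
A up 14 semitones is B.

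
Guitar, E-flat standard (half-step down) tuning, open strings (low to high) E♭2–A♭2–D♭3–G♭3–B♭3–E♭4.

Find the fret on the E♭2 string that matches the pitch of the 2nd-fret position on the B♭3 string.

21

Fret 2 on B♭3 is MIDI 58 + 2 = 60 (C4). On the E♭2 string (open MIDI 39), that pitch is 60 − 39 = fret 21.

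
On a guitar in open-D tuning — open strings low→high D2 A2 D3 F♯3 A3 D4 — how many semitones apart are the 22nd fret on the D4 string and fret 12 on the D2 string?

34 semitones

D4 at fret 22 → C6 (MIDI 84); D2 at fret 12 → D3 (MIDI 50).
84 − 50 = 34, so the two pitches are 34 semitones apart, with C6 the higher.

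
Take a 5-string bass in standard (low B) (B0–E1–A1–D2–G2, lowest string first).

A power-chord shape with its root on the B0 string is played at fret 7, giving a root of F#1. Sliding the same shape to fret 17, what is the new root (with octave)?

Moving from fret 7 to fret 17 shifts the root by 10 semitones.
F#1 up 10 semitones is E2.

E2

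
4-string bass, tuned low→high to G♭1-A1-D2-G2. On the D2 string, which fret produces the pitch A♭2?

6

A♭2 is 6 semitones above the open D2 (D–Eb–E–F–Gb–G–Ab), so it sits at fret 6.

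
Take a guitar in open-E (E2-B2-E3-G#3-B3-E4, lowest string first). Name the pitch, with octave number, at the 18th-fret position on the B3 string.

F5

The open B3 string plus 18 semitones: B–C–C#–D–…–D#–E–F.
The walk passes from B into C 2 times, so the octave number goes from 3 to 5.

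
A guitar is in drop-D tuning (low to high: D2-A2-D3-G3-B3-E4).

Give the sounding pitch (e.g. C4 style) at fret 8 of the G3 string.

Each fret is one semitone, so G3 + 8 = D♯4.
(Equivalently spelled E♭4.)

D♯4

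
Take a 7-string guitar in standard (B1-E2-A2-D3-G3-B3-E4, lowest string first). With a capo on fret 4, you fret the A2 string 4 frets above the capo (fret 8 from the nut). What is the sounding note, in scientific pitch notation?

F3

The capo raises the open A2 by 4 semitones to C♯3; fretting 4 more gives A2 + 4 + 4 = A2 + 8 semitones = F3.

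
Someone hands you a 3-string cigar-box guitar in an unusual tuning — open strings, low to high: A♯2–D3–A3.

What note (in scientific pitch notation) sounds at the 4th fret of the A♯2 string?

D3

A♯2 is MIDI 46. Adding 4 gives 50, which is D3.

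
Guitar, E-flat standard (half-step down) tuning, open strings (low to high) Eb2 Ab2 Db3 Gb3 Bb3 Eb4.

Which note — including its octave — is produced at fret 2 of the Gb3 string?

Each fret is one semitone, so Gb3 + 2 = Ab3.
(Equivalently spelled G#3.)

Ab3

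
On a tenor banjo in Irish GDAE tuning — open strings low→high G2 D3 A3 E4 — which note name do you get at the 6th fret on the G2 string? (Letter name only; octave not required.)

C♯

The open G2 string plus 6 semitones: G–G#–A–A#–B–C–C#.
(Equivalently spelled D♭.)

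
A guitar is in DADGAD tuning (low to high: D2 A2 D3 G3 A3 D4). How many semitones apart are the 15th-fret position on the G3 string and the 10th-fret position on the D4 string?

G3 at fret 15 → A#4 (MIDI 70); D4 at fret 10 → C5 (MIDI 72).
70 − 72 = -2, so the two pitches are 2 semitones apart, with C5 the higher.

2 semitones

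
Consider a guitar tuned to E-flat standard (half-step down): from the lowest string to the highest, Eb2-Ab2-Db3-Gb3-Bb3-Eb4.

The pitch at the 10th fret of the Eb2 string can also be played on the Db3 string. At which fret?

0

Fret 10 on Eb2 is MIDI 39 + 10 = 49 (Db3). On the Db3 string (open MIDI 49), that pitch is 49 − 49 = fret 0.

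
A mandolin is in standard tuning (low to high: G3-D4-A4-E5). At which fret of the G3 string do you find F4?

10

F4 is 10 semitones above the open G3 (G–G#–A–A#–…–D#–E–F), so it sits at fret 10.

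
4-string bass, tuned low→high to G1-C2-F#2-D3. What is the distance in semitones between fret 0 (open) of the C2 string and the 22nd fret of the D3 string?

C2 at fret 0 → C2 (MIDI 36); D3 at fret 22 → C5 (MIDI 72).
36 − 72 = -36, so the two pitches are 36 semitones apart, with C5 the higher.

36 semitones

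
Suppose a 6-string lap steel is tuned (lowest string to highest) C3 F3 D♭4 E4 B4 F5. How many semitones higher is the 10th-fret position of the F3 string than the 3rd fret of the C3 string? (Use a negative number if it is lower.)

F3 at fret 10 → E♭4 (MIDI 63); C3 at fret 3 → E♭3 (MIDI 51).
63 − 51 = 12, so the two pitches are 12 semitones apart.

12 semitones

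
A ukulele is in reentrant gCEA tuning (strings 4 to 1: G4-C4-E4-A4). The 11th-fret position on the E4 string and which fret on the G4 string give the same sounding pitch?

8

E4 at fret 11 is E4 + 11 semitones = D#5.
The open G4 string is 3 semitones above the open E4, so the same pitch on the G4 string lies at fret 11 − 3 = 8.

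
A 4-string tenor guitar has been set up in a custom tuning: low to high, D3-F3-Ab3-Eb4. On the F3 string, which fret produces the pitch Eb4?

Eb4 is 10 semitones above the open F3 (F–Gb–G–Ab–…–Db–D–Eb), so it sits at fret 10.

10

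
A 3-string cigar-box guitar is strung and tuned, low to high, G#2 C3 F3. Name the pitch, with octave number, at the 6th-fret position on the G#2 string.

D3

Each fret is one semitone, so G#2 + 6 = D3.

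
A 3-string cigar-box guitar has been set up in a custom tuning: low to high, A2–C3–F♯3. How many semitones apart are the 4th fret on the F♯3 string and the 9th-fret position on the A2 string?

4 semitones

F♯3 at fret 4 → A♯3 (MIDI 58); A2 at fret 9 → F♯3 (MIDI 54).
58 − 54 = 4, so the two pitches are 4 semitones apart, with A♯3 the higher.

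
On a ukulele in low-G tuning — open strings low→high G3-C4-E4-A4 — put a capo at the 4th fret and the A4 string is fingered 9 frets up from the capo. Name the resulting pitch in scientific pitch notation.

The capo raises the open A4 by 4 semitones to C♯5; fretting 9 more gives A4 + 4 + 9 = A4 + 13 semitones = A♯5.

A♯5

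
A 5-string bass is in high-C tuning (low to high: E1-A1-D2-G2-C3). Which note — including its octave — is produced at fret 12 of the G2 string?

G2 is MIDI 43. Adding 12 gives 55, which is G3.

G3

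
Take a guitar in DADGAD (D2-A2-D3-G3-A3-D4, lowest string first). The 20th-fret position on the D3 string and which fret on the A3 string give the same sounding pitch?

13

D3 at fret 20 is D3 + 20 semitones = A#4.
The open A3 string is 7 semitones above the open D3, so the same pitch on the A3 string lies at fret 20 − 7 = 13.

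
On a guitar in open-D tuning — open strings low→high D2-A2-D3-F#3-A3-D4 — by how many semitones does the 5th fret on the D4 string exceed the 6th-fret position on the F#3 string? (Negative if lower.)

D4 at fret 5 → G4 (MIDI 67); F#3 at fret 6 → C4 (MIDI 60).
67 − 60 = 7, so the two pitches are 7 semitones apart.

7 semitones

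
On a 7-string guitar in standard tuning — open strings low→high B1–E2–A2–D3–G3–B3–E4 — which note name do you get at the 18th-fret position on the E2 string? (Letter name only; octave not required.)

The open E2 string plus 18 semitones: E–F–F#–G–…–G#–A–A#.
(Equivalently spelled Bb.)

A#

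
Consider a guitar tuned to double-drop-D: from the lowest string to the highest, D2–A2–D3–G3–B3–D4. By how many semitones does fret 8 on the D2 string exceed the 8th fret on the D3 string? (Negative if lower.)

D2 at fret 8 → A♯2 (MIDI 46); D3 at fret 8 → A♯3 (MIDI 58).
46 − 58 = -12, so the two pitches are 12 semitones apart.

-12 semitones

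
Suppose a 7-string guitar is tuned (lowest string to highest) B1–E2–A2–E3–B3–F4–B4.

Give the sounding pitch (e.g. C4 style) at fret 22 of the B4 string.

A6

The open B4 string plus 22 semitones: B–C–C#–D–…–G–G#–A.
The walk passes from B into C 2 times, so the octave number goes from 4 to 6.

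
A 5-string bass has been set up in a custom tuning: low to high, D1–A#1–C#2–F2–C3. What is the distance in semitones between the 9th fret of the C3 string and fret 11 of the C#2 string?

C3 at fret 9 → A3 (MIDI 57); C#2 at fret 11 → C3 (MIDI 48).
57 − 48 = 9, so the two pitches are 9 semitones apart, with A3 the higher.

9 semitones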